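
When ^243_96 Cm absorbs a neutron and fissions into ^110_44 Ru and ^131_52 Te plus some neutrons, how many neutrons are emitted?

3

Conserve mass number: 244 = 110 + 131 + k, so k = 244 − 241 = 3.
Check atomic number: 96 = 44 + 52 + 0 = 96. ✓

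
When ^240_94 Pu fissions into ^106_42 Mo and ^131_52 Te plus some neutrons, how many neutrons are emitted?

Conserve mass number: 240 = 106 + 131 + k, so k = 240 − 237 = 3.
Check atomic number: 94 = 42 + 52 + 0 = 94. ✓

3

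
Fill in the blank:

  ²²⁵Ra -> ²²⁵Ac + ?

Conserve mass number: 225 = 225 + A, so A = 0.
Conserve atomic number: 88 = 89 + Z, so Z = -1.
A = 0 and Z = -1 is e⁻ — a beta-minus particle.

beta-minus particle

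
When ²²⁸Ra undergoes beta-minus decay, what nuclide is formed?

Ac-228

Beta-minus decay: mass number changes by +0, atomic number by +1.
A: 228 = 228; Z: 88 + 1 = 89.
Z = 89 is actinium, so the daughter is ²²⁸Ac.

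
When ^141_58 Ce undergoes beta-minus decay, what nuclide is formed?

Beta-minus decay: mass number changes by +0, atomic number by +1.
A: 141 = 141; Z: 58 + 1 = 59.
Z = 59 is praseodymium, so the daughter is ^141_59 Pr.

Pr-141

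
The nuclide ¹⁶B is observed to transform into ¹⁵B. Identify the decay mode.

neutron emission

ΔA = 15 − 16 = -1; ΔZ = 5 − 5 = +0.
A drops by 1 with Z unchanged — a neutron was emitted.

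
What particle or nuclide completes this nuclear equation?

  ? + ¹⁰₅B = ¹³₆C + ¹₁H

alpha particle

Conserve mass number: A + 10 = 13 + 1, so A = 4.
Conserve atomic number: Z + 5 = 6 + 1, so Z = 2.
A = 4 and Z = 2 is ⁴₂He — an alpha particle.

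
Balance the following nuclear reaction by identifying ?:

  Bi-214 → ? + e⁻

Po-214

Conserve mass number: 214 = A + 0, so A = 214.
Conserve atomic number: 83 = Z − 1, so Z = 84.
Z = 84 is polonium, so the species is Po-214.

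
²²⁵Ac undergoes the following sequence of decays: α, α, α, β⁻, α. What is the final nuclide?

Pb-209

Start: (A, Z) = (225, 89).
After α: (221, 87).
After α: (217, 85).
After α: (213, 83).
After β⁻: (213, 84).
After α: (209, 82).
Z = 82 is lead.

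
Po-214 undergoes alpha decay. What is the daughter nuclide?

Pb-210

Alpha decay: mass number changes by -4, atomic number by -2.
A: 214 − 4 = 210; Z: 84 − 2 = 82.
Z = 82 is lead, so the daughter is Pb-210.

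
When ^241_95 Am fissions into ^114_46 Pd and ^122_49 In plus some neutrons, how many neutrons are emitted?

5

Conserve mass number: 241 = 114 + 122 + k, so k = 241 − 236 = 5.
Check atomic number: 95 = 46 + 49 + 0 = 95. ✓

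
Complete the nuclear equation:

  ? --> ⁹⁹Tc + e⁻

Conserve mass number: A = 99 + 0, so A = 99.
Conserve atomic number: Z = 43 − 1, so Z = 42.
Z = 42 is molybdenum, so the species is ⁹⁹Mo.

Mo-99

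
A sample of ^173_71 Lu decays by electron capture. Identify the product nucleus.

Electron capture: mass number changes by +0, atomic number by -1.
A: 173 = 173; Z: 71 − 1 = 70.
Z = 70 is ytterbium, so the daughter is ^173_70 Yb.

Yb-173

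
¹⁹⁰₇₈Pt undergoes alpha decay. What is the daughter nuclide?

Alpha decay: mass number changes by -4, atomic number by -2.
A: 190 − 4 = 186; Z: 78 − 2 = 76.
Z = 76 is osmium, so the daughter is ¹⁸⁶₇₆Os.

Os-186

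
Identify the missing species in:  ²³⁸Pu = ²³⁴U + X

alpha particle

Conserve mass number: 238 = 234 + A, so A = 4.
Conserve atomic number: 94 = 92 + Z, so Z = 2.
A = 4 and Z = 2 is ⁴He — an alpha particle.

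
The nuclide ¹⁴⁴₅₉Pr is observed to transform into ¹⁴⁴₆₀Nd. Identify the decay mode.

beta-minus decay

ΔA = 144 − 144 = 0; ΔZ = 60 − 59 = +1.
A is unchanged and Z rises by 1 — a neutron has become a proton (β⁻ decay).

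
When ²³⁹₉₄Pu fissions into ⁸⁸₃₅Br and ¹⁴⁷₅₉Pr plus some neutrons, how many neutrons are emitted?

Conserve mass number: 239 = 88 + 147 + k, so k = 239 − 235 = 4.
Check atomic number: 94 = 35 + 59 + 0 = 94. ✓

4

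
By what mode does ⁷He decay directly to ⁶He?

ΔA = 6 − 7 = -1; ΔZ = 2 − 2 = +0.
A drops by 1 with Z unchanged — a neutron was emitted.

neutron emission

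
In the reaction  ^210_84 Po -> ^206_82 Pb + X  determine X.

Conserve mass number: 210 = 206 + A, so A = 4.
Conserve atomic number: 84 = 82 + Z, so Z = 2.
A = 4 and Z = 2 is ^4_2 He — an alpha particle.

alpha particle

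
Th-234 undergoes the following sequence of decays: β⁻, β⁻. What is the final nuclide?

Start: (A, Z) = (234, 90).
After β⁻: (234, 91).
After β⁻: (234, 92).
Z = 92 is uranium.

U-234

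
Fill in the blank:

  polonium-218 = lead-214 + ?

alpha particle

Conserve mass number: 218 = 214 + A, so A = 4.
Conserve atomic number: 84 = 82 + Z, so Z = 2.
A = 4 and Z = 2 is helium-4 — an alpha particle.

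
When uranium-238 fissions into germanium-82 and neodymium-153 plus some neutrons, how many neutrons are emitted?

Conserve mass number: 238 = 82 + 153 + k, so k = 238 − 235 = 3.
Check atomic number: 92 = 32 + 60 + 0 = 92. ✓

3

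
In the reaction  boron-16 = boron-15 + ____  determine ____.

Conserve mass number: 16 = 15 + A, so A = 1.
Conserve atomic number: 5 = 5 + Z, so Z = 0.
A = 1 and Z = 0 is neutron — a neutron.

neutron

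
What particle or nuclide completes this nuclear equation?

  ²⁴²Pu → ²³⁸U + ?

Conserve mass number: 242 = 238 + A, so A = 4.
Conserve atomic number: 94 = 92 + Z, so Z = 2.
A = 4 and Z = 2 is ⁴He — an alpha particle.

alpha particle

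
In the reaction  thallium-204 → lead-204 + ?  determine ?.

Conserve mass number: 204 = 204 + A, so A = 0.
Conserve atomic number: 81 = 82 + Z, so Z = -1.
A = 0 and Z = -1 is e⁻ — a beta-minus particle.

beta-minus particle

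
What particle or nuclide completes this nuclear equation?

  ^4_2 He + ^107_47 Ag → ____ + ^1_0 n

Conserve mass number: 4 + 107 = A + 1, so A = 110.
Conserve atomic number: 2 + 47 = Z + 0, so Z = 49.
Z = 49 is indium, so the species is ^110_49 In.

In-110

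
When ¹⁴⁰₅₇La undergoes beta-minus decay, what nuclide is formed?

Ce-140

Beta-minus decay: mass number changes by +0, atomic number by +1.
A: 140 = 140; Z: 57 + 1 = 58.
Z = 58 is cerium, so the daughter is ¹⁴⁰₅₈Ce.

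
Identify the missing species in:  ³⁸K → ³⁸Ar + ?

positron

Conserve mass number: 38 = 38 + A, so A = 0.
Conserve atomic number: 19 = 18 + Z, so Z = 1.
A = 0 and Z = 1 is e⁺ — a positron.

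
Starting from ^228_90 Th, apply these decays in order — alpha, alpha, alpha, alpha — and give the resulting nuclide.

Start: (A, Z) = (228, 90).
After α: (224, 88).
After α: (220, 86).
After α: (216, 84).
After α: (212, 82).
Z = 82 is lead.

Pb-212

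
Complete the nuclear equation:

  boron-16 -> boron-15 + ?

neutron

Conserve mass number: 16 = 15 + A, so A = 1.
Conserve atomic number: 5 = 5 + Z, so Z = 0.
A = 1 and Z = 0 is neutron — a neutron.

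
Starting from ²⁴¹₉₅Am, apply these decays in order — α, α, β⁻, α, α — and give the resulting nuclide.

Ra-225

Start: (A, Z) = (241, 95).
After α: (237, 93).
After α: (233, 91).
After β⁻: (233, 92).
After α: (229, 90).
After α: (225, 88).
Z = 88 is radium.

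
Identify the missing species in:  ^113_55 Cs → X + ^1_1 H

Xe-112

Conserve mass number: 113 = A + 1, so A = 112.
Conserve atomic number: 55 = Z + 1, so Z = 54.
Z = 54 is xenon, so the species is ^112_54 Xe.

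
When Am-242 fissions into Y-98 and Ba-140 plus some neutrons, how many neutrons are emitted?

4

Conserve mass number: 242 = 98 + 140 + k, so k = 242 − 238 = 4.
Check atomic number: 95 = 39 + 56 + 0 = 95. ✓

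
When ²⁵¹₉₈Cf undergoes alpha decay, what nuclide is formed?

Alpha decay: mass number changes by -4, atomic number by -2.
A: 251 − 4 = 247; Z: 98 − 2 = 96.
Z = 96 is curium, so the daughter is ²⁴⁷₉₆Cm.

Cm-247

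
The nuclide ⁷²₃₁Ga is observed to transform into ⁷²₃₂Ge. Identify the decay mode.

ΔA = 72 − 72 = 0; ΔZ = 32 − 31 = +1.
A is unchanged and Z rises by 1 — a neutron has become a proton (β⁻ decay).

beta-minus decay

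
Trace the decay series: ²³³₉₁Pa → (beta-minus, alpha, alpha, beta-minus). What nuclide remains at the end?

Ac-225

Start: (A, Z) = (233, 91).
After β⁻: (233, 92).
After α: (229, 90).
After α: (225, 88).
After β⁻: (225, 89).
Z = 89 is actinium.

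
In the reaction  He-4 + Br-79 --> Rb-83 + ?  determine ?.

Conserve mass number: 4 + 79 = 83 + A, so A = 0.
Conserve atomic number: 2 + 35 = 37 + Z, so Z = 0.
A = 0 and Z = 0 is γ — a gamma ray.

gamma ray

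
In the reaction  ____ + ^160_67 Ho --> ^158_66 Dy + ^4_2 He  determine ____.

Conserve mass number: A + 160 = 158 + 4, so A = 2.
Conserve atomic number: Z + 67 = 66 + 2, so Z = 1.
A = 2 and Z = 1 is ^2_1 H — a deuteron.

deuteron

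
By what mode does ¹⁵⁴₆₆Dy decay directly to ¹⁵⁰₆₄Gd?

ΔA = 150 − 154 = -4; ΔZ = 64 − 66 = -2.
A drops by 4 and Z drops by 2 — the signature of alpha emission.

alpha decay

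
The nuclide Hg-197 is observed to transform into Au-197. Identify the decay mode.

ΔA = 197 − 197 = 0; ΔZ = 79 − 80 = -1.
A is unchanged and Z drops by 1 — a proton has become a neutron (β⁺ emission or electron capture).

beta-plus decay or electron capture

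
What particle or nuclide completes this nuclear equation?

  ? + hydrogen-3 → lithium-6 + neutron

alpha particle

Conserve mass number: A + 3 = 6 + 1, so A = 4.
Conserve atomic number: Z + 1 = 3 + 0, so Z = 2.
A = 4 and Z = 2 is helium-4 — an alpha particle.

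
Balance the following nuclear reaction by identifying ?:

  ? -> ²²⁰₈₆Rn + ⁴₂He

Ra-224

Conserve mass number: A = 220 + 4, so A = 224.
Conserve atomic number: Z = 86 + 2, so Z = 88.
Z = 88 is radium, so the species is ²²⁴₈₈Ra.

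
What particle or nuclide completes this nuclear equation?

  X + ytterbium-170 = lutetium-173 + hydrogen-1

Conserve mass number: A + 170 = 173 + 1, so A = 4.
Conserve atomic number: Z + 70 = 71 + 1, so Z = 2.
A = 4 and Z = 2 is helium-4 — an alpha particle.

alpha particle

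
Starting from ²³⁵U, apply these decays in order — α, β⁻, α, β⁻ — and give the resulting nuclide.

Th-227

Start: (A, Z) = (235, 92).
After α: (231, 90).
After β⁻: (231, 91).
After α: (227, 89).
After β⁻: (227, 90).
Z = 90 is thorium.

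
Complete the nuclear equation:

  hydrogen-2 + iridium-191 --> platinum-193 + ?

gamma ray

Conserve mass number: 2 + 191 = 193 + A, so A = 0.
Conserve atomic number: 1 + 77 = 78 + Z, so Z = 0.
A = 0 and Z = 0 is γ — a gamma ray.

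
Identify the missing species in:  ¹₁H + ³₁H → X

He-4

Conserve mass number: 1 + 3 = A, so A = 4.
Conserve atomic number: 1 + 1 = Z, so Z = 2.
A = 4 and Z = 2 is ⁴₂He — an alpha particle.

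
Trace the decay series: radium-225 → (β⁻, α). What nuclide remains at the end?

Fr-221

Start: (A, Z) = (225, 88).
After β⁻: (225, 89).
After α: (221, 87).
Z = 87 is francium.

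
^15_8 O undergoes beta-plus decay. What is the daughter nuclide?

Beta-plus decay: mass number changes by +0, atomic number by -1.
A: 15 = 15; Z: 8 − 1 = 7.
Z = 7 is nitrogen, so the daughter is ^15_7 N.

N-15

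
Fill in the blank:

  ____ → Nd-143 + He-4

Sm-147

Conserve mass number: A = 143 + 4, so A = 147.
Conserve atomic number: Z = 60 + 2, so Z = 62.
Z = 62 is samarium, so the species is Sm-147.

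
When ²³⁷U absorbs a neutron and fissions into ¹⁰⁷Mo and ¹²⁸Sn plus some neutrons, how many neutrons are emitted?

3

Conserve mass number: 238 = 107 + 128 + k, so k = 238 − 235 = 3.
Check atomic number: 92 = 42 + 50 + 0 = 92. ✓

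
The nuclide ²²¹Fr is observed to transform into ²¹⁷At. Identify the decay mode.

ΔA = 217 − 221 = -4; ΔZ = 85 − 87 = -2.
A drops by 4 and Z drops by 2 — the signature of alpha emission.

alpha decay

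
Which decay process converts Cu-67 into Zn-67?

beta-minus decay

ΔA = 67 − 67 = 0; ΔZ = 30 − 29 = +1.
A is unchanged and Z rises by 1 — a neutron has become a proton (β⁻ decay).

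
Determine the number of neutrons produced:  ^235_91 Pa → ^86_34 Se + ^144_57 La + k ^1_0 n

Conserve mass number: 235 = 86 + 144 + k, so k = 235 − 230 = 5.
Check atomic number: 91 = 34 + 57 + 0 = 91. ✓

5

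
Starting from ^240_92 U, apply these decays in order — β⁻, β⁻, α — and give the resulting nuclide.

Start: (A, Z) = (240, 92).
After β⁻: (240, 93).
After β⁻: (240, 94).
After α: (236, 92).
Z = 92 is uranium.

U-236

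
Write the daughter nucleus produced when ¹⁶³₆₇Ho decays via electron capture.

Electron capture: mass number changes by +0, atomic number by -1.
A: 163 = 163; Z: 67 − 1 = 66.
Z = 66 is dysprosium, so the daughter is ¹⁶³₆₆Dy.

Dy-163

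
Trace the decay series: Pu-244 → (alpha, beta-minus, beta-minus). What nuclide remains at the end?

Pu-240

Start: (A, Z) = (244, 94).
After α: (240, 92).
After β⁻: (240, 93).
After β⁻: (240, 94).
Z = 94 is plutonium.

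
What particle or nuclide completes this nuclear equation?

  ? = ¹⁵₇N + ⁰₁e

Conserve mass number: A = 15 + 0, so A = 15.
Conserve atomic number: Z = 7 + 1, so Z = 8.
Z = 8 is oxygen, so the species is ¹⁵₈O.

O-15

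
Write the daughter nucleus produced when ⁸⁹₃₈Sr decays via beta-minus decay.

Y-89

Beta-minus decay: mass number changes by +0, atomic number by +1.
A: 89 = 89; Z: 38 + 1 = 39.
Z = 39 is yttrium, so the daughter is ⁸⁹₃₉Y.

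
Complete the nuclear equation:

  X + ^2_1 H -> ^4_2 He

deuteron

Conserve mass number: A + 2 = 4, so A = 2.
Conserve atomic number: Z + 1 = 2, so Z = 1.
A = 2 and Z = 1 is ^2_1 H — a deuteron.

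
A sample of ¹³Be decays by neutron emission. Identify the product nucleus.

Be-12

Neutron emission: mass number changes by -1, atomic number by +0.
A: 13 − 1 = 12; Z: 4 = 4.
Z = 4 is beryllium, so the daughter is ¹²Be.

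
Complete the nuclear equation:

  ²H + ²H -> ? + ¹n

He-3

Conserve mass number: 2 + 2 = A + 1, so A = 3.
Conserve atomic number: 1 + 1 = Z + 0, so Z = 2.
Z = 2 is helium, so the species is ³He.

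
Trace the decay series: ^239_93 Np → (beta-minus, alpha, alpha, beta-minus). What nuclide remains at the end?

Pa-231

Start: (A, Z) = (239, 93).
After β⁻: (239, 94).
After α: (235, 92).
After α: (231, 90).
After β⁻: (231, 91).
Z = 91 is protactinium.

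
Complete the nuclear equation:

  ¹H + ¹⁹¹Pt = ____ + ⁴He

Ir-188

Conserve mass number: 1 + 191 = A + 4, so A = 188.
Conserve atomic number: 1 + 78 = Z + 2, so Z = 77.
Z = 77 is iridium, so the species is ¹⁸⁸Ir.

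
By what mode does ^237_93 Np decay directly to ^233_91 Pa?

alpha decay

ΔA = 233 − 237 = -4; ΔZ = 91 − 93 = -2.
A drops by 4 and Z drops by 2 — the signature of alpha emission.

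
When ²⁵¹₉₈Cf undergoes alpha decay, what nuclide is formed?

Alpha decay: mass number changes by -4, atomic number by -2.
A: 251 − 4 = 247; Z: 98 − 2 = 96.
Z = 96 is curium, so the daughter is ²⁴⁷₉₆Cm.

Cm-247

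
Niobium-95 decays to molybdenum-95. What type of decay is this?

ΔA = 95 − 95 = 0; ΔZ = 42 − 41 = +1.
A is unchanged and Z rises by 1 — a neutron has become a proton (β⁻ decay).

beta-minus decay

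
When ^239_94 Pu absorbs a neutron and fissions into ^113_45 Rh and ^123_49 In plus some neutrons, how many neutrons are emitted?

4

Conserve mass number: 240 = 113 + 123 + k, so k = 240 − 236 = 4.
Check atomic number: 94 = 45 + 49 + 0 = 94. ✓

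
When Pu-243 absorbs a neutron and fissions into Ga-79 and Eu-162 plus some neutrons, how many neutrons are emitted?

Conserve mass number: 244 = 79 + 162 + k, so k = 244 − 241 = 3.
Check atomic number: 94 = 31 + 63 + 0 = 94. ✓

3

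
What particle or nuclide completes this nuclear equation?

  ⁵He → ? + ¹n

He-4

Conserve mass number: 5 = A + 1, so A = 4.
Conserve atomic number: 2 = Z + 0, so Z = 2.
A = 4 and Z = 2 is ⁴He — an alpha particle.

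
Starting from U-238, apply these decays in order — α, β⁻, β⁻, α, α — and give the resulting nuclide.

Ra-226

Start: (A, Z) = (238, 92).
After α: (234, 90).
After β⁻: (234, 91).
After β⁻: (234, 92).
After α: (230, 90).
After α: (226, 88).
Z = 88 is radium.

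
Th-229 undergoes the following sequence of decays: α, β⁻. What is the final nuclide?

Start: (A, Z) = (229, 90).
After α: (225, 88).
After β⁻: (225, 89).
Z = 89 is actinium.

Ac-225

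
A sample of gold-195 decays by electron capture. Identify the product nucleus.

Pt-195

Electron capture: mass number changes by +0, atomic number by -1.
A: 195 = 195; Z: 79 − 1 = 78.
Z = 78 is platinum, so the daughter is platinum-195.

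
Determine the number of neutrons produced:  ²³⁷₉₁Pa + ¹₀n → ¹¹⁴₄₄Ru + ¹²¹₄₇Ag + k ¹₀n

Conserve mass number: 238 = 114 + 121 + k, so k = 238 − 235 = 3.
Check atomic number: 91 = 44 + 47 + 0 = 91. ✓

3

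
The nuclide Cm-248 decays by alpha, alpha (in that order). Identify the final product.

Start: (A, Z) = (248, 96).
After α: (244, 94).
After α: (240, 92).
Z = 92 is uranium.

U-240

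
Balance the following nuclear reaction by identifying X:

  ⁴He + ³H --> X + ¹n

Li-6

Conserve mass number: 4 + 3 = A + 1, so A = 6.
Conserve atomic number: 2 + 1 = Z + 0, so Z = 3.
Z = 3 is lithium, so the species is ⁶Li.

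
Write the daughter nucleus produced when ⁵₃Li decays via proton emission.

Proton emission: mass number changes by -1, atomic number by -1.
A: 5 − 1 = 4; Z: 3 − 1 = 2.
Z = 2 is helium, so the daughter is ⁴₂He.

He-4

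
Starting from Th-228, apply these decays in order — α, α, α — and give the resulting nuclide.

Po-216

Start: (A, Z) = (228, 90).
After α: (224, 88).
After α: (220, 86).
After α: (216, 84).
Z = 84 is polonium.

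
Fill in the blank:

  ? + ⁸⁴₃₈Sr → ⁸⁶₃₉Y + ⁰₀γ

deuteron

Conserve mass number: A + 84 = 86 + 0, so A = 2.
Conserve atomic number: Z + 38 = 39 + 0, so Z = 1.
A = 2 and Z = 1 is ²₁H — a deuteron.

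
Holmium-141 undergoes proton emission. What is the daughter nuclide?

Proton emission: mass number changes by -1, atomic number by -1.
A: 141 − 1 = 140; Z: 67 − 1 = 66.
Z = 66 is dysprosium, so the daughter is dysprosium-140.

Dy-140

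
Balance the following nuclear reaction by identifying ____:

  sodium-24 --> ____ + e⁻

Mg-24

Conserve mass number: 24 = A + 0, so A = 24.
Conserve atomic number: 11 = Z − 1, so Z = 12.
Z = 12 is magnesium, so the species is magnesium-24.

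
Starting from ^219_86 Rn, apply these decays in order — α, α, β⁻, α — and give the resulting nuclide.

Start: (A, Z) = (219, 86).
After α: (215, 84).
After α: (211, 82).
After β⁻: (211, 83).
After α: (207, 81).
Z = 81 is thallium.

Tl-207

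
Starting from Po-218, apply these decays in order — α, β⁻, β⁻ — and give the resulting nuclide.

Start: (A, Z) = (218, 84).
After α: (214, 82).
After β⁻: (214, 83).
After β⁻: (214, 84).
Z = 84 is polonium.

Po-214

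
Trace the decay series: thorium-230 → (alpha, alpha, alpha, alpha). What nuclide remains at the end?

Pb-214

Start: (A, Z) = (230, 90).
After α: (226, 88).
After α: (222, 86).
After α: (218, 84).
After α: (214, 82).
Z = 82 is lead.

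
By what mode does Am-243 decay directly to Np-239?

alpha decay

ΔA = 239 − 243 = -4; ΔZ = 93 − 95 = -2.
A drops by 4 and Z drops by 2 — the signature of alpha emission.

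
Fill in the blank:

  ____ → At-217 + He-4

Conserve mass number: A = 217 + 4, so A = 221.
Conserve atomic number: Z = 85 + 2, so Z = 87.
Z = 87 is francium, so the species is Fr-221.

Fr-221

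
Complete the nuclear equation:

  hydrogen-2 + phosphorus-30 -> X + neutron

S-31

Conserve mass number: 2 + 30 = A + 1, so A = 31.
Conserve atomic number: 1 + 15 = Z + 0, so Z = 16.
Z = 16 is sulfur, so the species is sulfur-31.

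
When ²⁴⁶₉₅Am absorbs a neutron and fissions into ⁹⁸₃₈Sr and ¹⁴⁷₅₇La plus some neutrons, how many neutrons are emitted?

Conserve mass number: 247 = 98 + 147 + k, so k = 247 − 245 = 2.
Check atomic number: 95 = 38 + 57 + 0 = 95. ✓

2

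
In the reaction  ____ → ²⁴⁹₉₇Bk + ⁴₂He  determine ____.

Es-253

Conserve mass number: A = 249 + 4, so A = 253.
Conserve atomic number: Z = 97 + 2, so Z = 99.
Z = 99 is einsteinium, so the species is ²⁵³₉₉Es.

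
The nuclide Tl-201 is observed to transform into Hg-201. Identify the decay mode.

beta-plus decay or electron capture

ΔA = 201 − 201 = 0; ΔZ = 80 − 81 = -1.
A is unchanged and Z drops by 1 — a proton has become a neutron (β⁺ emission or electron capture).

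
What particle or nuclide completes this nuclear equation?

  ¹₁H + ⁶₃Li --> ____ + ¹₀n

Be-6

Conserve mass number: 1 + 6 = A + 1, so A = 6.
Conserve atomic number: 1 + 3 = Z + 0, so Z = 4.
Z = 4 is beryllium, so the species is ⁶₄Be.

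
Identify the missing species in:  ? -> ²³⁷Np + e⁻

Conserve mass number: A = 237 + 0, so A = 237.
Conserve atomic number: Z = 93 − 1, so Z = 92.
Z = 92 is uranium, so the species is ²³⁷U.

U-237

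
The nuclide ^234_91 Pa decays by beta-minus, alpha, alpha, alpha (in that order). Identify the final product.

Start: (A, Z) = (234, 91).
After β⁻: (234, 92).
After α: (230, 90).
After α: (226, 88).
After α: (222, 86).
Z = 86 is radon.

Rn-222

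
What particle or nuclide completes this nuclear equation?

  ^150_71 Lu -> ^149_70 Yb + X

Conserve mass number: 150 = 149 + A, so A = 1.
Conserve atomic number: 71 = 70 + Z, so Z = 1.
A = 1 and Z = 1 is ^1_1 H — a proton.

proton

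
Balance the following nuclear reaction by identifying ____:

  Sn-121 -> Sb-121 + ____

Conserve mass number: 121 = 121 + A, so A = 0.
Conserve atomic number: 50 = 51 + Z, so Z = -1.
A = 0 and Z = -1 is e⁻ — a beta-minus particle.

beta-minus particle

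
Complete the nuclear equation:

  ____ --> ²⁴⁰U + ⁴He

Conserve mass number: A = 240 + 4, so A = 244.
Conserve atomic number: Z = 92 + 2, so Z = 94.
Z = 94 is plutonium, so the species is ²⁴⁴Pu.

Pu-244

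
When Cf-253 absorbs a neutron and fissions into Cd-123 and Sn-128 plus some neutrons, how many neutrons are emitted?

3

Conserve mass number: 254 = 123 + 128 + k, so k = 254 − 251 = 3.
Check atomic number: 98 = 48 + 50 + 0 = 98. ✓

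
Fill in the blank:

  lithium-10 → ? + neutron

Li-9

Conserve mass number: 10 = A + 1, so A = 9.
Conserve atomic number: 3 = Z + 0, so Z = 3.
Z = 3 is lithium, so the species is lithium-9.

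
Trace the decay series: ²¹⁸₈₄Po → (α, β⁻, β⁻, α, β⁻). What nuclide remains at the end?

Bi-210

Start: (A, Z) = (218, 84).
After α: (214, 82).
After β⁻: (214, 83).
After β⁻: (214, 84).
After α: (210, 82).
After β⁻: (210, 83).
Z = 83 is bismuth.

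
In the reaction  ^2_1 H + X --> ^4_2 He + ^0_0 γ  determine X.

Conserve mass number: 2 + A = 4 + 0, so A = 2.
Conserve atomic number: 1 + Z = 2 + 0, so Z = 1.
A = 2 and Z = 1 is ^2_1 H — a deuteron.

deuteron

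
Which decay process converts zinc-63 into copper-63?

beta-plus decay or electron capture

ΔA = 63 − 63 = 0; ΔZ = 29 − 30 = -1.
A is unchanged and Z drops by 1 — a proton has become a neutron (β⁺ emission or electron capture).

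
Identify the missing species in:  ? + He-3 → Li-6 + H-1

Conserve mass number: A + 3 = 6 + 1, so A = 4.
Conserve atomic number: Z + 2 = 3 + 1, so Z = 2.
A = 4 and Z = 2 is He-4 — an alpha particle.

alpha particle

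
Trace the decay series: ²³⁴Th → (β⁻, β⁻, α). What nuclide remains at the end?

Start: (A, Z) = (234, 90).
After β⁻: (234, 91).
After β⁻: (234, 92).
After α: (230, 90).
Z = 90 is thorium.

Th-230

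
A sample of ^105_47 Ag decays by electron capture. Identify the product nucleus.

Pd-105

Electron capture: mass number changes by +0, atomic number by -1.
A: 105 = 105; Z: 47 − 1 = 46.
Z = 46 is palladium, so the daughter is ^105_46 Pd.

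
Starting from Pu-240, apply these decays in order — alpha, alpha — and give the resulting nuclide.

Start: (A, Z) = (240, 94).
After α: (236, 92).
After α: (232, 90).
Z = 90 is thorium.

Th-232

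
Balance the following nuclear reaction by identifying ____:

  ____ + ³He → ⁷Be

alpha particle

Conserve mass number: A + 3 = 7, so A = 4.
Conserve atomic number: Z + 2 = 4, so Z = 2.
A = 4 and Z = 2 is ⁴He — an alpha particle.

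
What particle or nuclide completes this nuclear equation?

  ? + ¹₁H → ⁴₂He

Conserve mass number: A + 1 = 4, so A = 3.
Conserve atomic number: Z + 1 = 2, so Z = 1.
A = 3 and Z = 1 is ³₁H — a triton.

triton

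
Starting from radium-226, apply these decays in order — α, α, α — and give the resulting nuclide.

Start: (A, Z) = (226, 88).
After α: (222, 86).
After α: (218, 84).
After α: (214, 82).
Z = 82 is lead.

Pb-214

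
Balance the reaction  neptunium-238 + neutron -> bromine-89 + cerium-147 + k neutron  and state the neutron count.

Conserve mass number: 239 = 89 + 147 + k, so k = 239 − 236 = 3.
Check atomic number: 93 = 35 + 58 + 0 = 93. ✓

3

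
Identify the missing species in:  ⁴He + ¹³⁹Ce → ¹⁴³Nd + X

Conserve mass number: 4 + 139 = 143 + A, so A = 0.
Conserve atomic number: 2 + 58 = 60 + Z, so Z = 0.
A = 0 and Z = 0 is γ — a gamma ray.

gamma ray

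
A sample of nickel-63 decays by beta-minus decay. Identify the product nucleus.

Beta-minus decay: mass number changes by +0, atomic number by +1.
A: 63 = 63; Z: 28 + 1 = 29.
Z = 29 is copper, so the daughter is copper-63.

Cu-63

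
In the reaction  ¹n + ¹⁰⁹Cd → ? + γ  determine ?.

Cd-110

Conserve mass number: 1 + 109 = A + 0, so A = 110.
Conserve atomic number: 0 + 48 = Z + 0, so Z = 48.
Z = 48 is cadmium, so the species is ¹¹⁰Cd.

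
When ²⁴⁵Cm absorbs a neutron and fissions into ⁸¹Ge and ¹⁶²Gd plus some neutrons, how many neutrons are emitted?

Conserve mass number: 246 = 81 + 162 + k, so k = 246 − 243 = 3.
Check atomic number: 96 = 32 + 64 + 0 = 96. ✓

3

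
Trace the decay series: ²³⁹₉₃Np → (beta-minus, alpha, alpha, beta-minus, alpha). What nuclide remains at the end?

Ac-227

Start: (A, Z) = (239, 93).
After β⁻: (239, 94).
After α: (235, 92).
After α: (231, 90).
After β⁻: (231, 91).
After α: (227, 89).
Z = 89 is actinium.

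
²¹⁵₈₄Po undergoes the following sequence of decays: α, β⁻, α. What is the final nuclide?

Tl-207

Start: (A, Z) = (215, 84).
After α: (211, 82).
After β⁻: (211, 83).
After α: (207, 81).
Z = 81 is thallium.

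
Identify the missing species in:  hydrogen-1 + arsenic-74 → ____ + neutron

Se-74

Conserve mass number: 1 + 74 = A + 1, so A = 74.
Conserve atomic number: 1 + 33 = Z + 0, so Z = 34.
Z = 34 is selenium, so the species is selenium-74.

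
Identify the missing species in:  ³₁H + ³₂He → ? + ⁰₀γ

Li-6

Conserve mass number: 3 + 3 = A + 0, so A = 6.
Conserve atomic number: 1 + 2 = Z + 0, so Z = 3.
Z = 3 is lithium, so the species is ⁶₃Li.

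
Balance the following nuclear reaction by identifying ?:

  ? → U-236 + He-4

Pu-240

Conserve mass number: A = 236 + 4, so A = 240.
Conserve atomic number: Z = 92 + 2, so Z = 94.
Z = 94 is plutonium, so the species is Pu-240.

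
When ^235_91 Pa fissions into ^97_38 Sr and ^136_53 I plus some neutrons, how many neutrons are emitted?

2

Conserve mass number: 235 = 97 + 136 + k, so k = 235 − 233 = 2.
Check atomic number: 91 = 38 + 53 + 0 = 91. ✓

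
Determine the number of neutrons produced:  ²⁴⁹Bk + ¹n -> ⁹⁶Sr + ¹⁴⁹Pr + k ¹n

5

Conserve mass number: 250 = 96 + 149 + k, so k = 250 − 245 = 5.
Check atomic number: 97 = 38 + 59 + 0 = 97. ✓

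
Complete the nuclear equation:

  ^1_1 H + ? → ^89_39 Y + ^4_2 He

Zr-92

Conserve mass number: 1 + A = 89 + 4, so A = 92.
Conserve atomic number: 1 + Z = 39 + 2, so Z = 40.
Z = 40 is zirconium, so the species is ^92_40 Zr.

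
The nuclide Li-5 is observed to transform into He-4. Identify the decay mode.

proton emission

ΔA = 4 − 5 = -1; ΔZ = 2 − 3 = -1.
A drops by 1 and Z drops by 1 — a proton was emitted.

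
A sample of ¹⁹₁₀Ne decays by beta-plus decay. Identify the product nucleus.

F-19

Beta-plus decay: mass number changes by +0, atomic number by -1.
A: 19 = 19; Z: 10 − 1 = 9.
Z = 9 is fluorine, so the daughter is ¹⁹₉F.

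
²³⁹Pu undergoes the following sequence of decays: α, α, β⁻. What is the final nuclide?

Start: (A, Z) = (239, 94).
After α: (235, 92).
After α: (231, 90).
After β⁻: (231, 91).
Z = 91 is protactinium.

Pa-231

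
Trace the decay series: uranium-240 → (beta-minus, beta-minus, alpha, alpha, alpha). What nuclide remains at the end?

Ra-228

Start: (A, Z) = (240, 92).
After β⁻: (240, 93).
After β⁻: (240, 94).
After α: (236, 92).
After α: (232, 90).
After α: (228, 88).
Z = 88 is radium.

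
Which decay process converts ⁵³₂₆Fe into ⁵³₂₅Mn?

ΔA = 53 − 53 = 0; ΔZ = 25 − 26 = -1.
A is unchanged and Z drops by 1 — a proton has become a neutron (β⁺ emission or electron capture).

beta-plus decay or electron capture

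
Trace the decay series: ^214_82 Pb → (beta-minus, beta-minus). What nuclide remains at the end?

Po-214

Start: (A, Z) = (214, 82).
After β⁻: (214, 83).
After β⁻: (214, 84).
Z = 84 is polonium.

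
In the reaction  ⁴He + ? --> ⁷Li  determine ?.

Conserve mass number: 4 + A = 7, so A = 3.
Conserve atomic number: 2 + Z = 3, so Z = 1.
A = 3 and Z = 1 is ³H — a triton.

triton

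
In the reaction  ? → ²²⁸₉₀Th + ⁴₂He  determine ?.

U-232

Conserve mass number: A = 228 + 4, so A = 232.
Conserve atomic number: Z = 90 + 2, so Z = 92.
Z = 92 is uranium, so the species is ²³²₉₂U.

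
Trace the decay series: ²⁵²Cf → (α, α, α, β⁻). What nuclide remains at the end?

Np-240

Start: (A, Z) = (252, 98).
After α: (248, 96).
After α: (244, 94).
After α: (240, 92).
After β⁻: (240, 93).
Z = 93 is neptunium.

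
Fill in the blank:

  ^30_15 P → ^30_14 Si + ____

Conserve mass number: 30 = 30 + A, so A = 0.
Conserve atomic number: 15 = 14 + Z, so Z = 1.
A = 0 and Z = 1 is ^0_1 e — a positron.

positron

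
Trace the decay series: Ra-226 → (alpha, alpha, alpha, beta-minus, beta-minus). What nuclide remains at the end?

Po-214

Start: (A, Z) = (226, 88).
After α: (222, 86).
After α: (218, 84).
After α: (214, 82).
After β⁻: (214, 83).
After β⁻: (214, 84).
Z = 84 is polonium.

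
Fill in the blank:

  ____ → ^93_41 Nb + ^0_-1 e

Zr-93

Conserve mass number: A = 93 + 0, so A = 93.
Conserve atomic number: Z = 41 − 1, so Z = 40.
Z = 40 is zirconium, so the species is ^93_40 Zr.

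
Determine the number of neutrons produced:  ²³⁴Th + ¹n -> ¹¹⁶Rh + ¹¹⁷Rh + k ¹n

Conserve mass number: 235 = 116 + 117 + k, so k = 235 − 233 = 2.
Check atomic number: 90 = 45 + 45 + 0 = 90. ✓

2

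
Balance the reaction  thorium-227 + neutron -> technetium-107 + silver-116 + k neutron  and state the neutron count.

5

Conserve mass number: 228 = 107 + 116 + k, so k = 228 − 223 = 5.
Check atomic number: 90 = 43 + 47 + 0 = 90. ✓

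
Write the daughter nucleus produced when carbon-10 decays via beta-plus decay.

B-10

Beta-plus decay: mass number changes by +0, atomic number by -1.
A: 10 = 10; Z: 6 − 1 = 5.
Z = 5 is boron, so the daughter is boron-10.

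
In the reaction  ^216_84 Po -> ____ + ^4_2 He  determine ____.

Conserve mass number: 216 = A + 4, so A = 212.
Conserve atomic number: 84 = Z + 2, so Z = 82.
Z = 82 is lead, so the species is ^212_82 Pb.

Pb-212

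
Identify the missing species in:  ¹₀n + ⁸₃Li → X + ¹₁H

He-8

Conserve mass number: 1 + 8 = A + 1, so A = 8.
Conserve atomic number: 0 + 3 = Z + 1, so Z = 2.
Z = 2 is helium, so the species is ⁸₂He.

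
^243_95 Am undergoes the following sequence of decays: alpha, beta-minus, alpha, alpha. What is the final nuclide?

Th-231

Start: (A, Z) = (243, 95).
After α: (239, 93).
After β⁻: (239, 94).
After α: (235, 92).
After α: (231, 90).
Z = 90 is thorium.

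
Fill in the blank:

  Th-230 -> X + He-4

Conserve mass number: 230 = A + 4, so A = 226.
Conserve atomic number: 90 = Z + 2, so Z = 88.
Z = 88 is radium, so the species is Ra-226.

Ra-226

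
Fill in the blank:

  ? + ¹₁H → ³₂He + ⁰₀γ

Conserve mass number: A + 1 = 3 + 0, so A = 2.
Conserve atomic number: Z + 1 = 2 + 0, so Z = 1.
A = 2 and Z = 1 is ²₁H — a deuteron.

deuteron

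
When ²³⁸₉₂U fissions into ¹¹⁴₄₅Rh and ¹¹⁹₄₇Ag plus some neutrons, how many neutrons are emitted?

Conserve mass number: 238 = 114 + 119 + k, so k = 238 − 233 = 5.
Check atomic number: 92 = 45 + 47 + 0 = 92. ✓

5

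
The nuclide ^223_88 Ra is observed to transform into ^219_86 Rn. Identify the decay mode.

alpha decay

ΔA = 219 − 223 = -4; ΔZ = 86 − 88 = -2.
A drops by 4 and Z drops by 2 — the signature of alpha emission.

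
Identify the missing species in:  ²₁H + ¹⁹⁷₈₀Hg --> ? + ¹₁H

Conserve mass number: 2 + 197 = A + 1, so A = 198.
Conserve atomic number: 1 + 80 = Z + 1, so Z = 80.
Z = 80 is mercury, so the species is ¹⁹⁸₈₀Hg.

Hg-198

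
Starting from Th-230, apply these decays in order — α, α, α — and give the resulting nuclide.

Po-218

Start: (A, Z) = (230, 90).
After α: (226, 88).
After α: (222, 86).
After α: (218, 84).
Z = 84 is polonium.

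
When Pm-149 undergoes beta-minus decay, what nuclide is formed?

Sm-149

Beta-minus decay: mass number changes by +0, atomic number by +1.
A: 149 = 149; Z: 61 + 1 = 62.
Z = 62 is samarium, so the daughter is Sm-149.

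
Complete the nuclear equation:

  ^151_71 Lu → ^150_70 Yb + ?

proton

Conserve mass number: 151 = 150 + A, so A = 1.
Conserve atomic number: 71 = 70 + Z, so Z = 1.
A = 1 and Z = 1 is ^1_1 H — a proton.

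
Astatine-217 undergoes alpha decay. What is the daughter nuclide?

Bi-213

Alpha decay: mass number changes by -4, atomic number by -2.
A: 217 − 4 = 213; Z: 85 − 2 = 83.
Z = 83 is bismuth, so the daughter is bismuth-213.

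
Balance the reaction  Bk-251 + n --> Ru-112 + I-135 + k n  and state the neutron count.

5

Conserve mass number: 252 = 112 + 135 + k, so k = 252 − 247 = 5.
Check atomic number: 97 = 44 + 53 + 0 = 97. ✓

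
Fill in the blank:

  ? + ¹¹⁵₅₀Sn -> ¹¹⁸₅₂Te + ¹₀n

alpha particle

Conserve mass number: A + 115 = 118 + 1, so A = 4.
Conserve atomic number: Z + 50 = 52 + 0, so Z = 2.
A = 4 and Z = 2 is ⁴₂He — an alpha particle.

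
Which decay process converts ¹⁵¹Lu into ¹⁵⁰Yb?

ΔA = 150 − 151 = -1; ΔZ = 70 − 71 = -1.
A drops by 1 and Z drops by 1 — a proton was emitted.

proton emission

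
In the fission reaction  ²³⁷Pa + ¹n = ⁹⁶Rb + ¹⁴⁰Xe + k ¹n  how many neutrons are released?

Conserve mass number: 238 = 96 + 140 + k, so k = 238 − 236 = 2.
Check atomic number: 91 = 37 + 54 + 0 = 91. ✓

2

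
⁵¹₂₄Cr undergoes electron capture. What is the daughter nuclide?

Electron capture: mass number changes by +0, atomic number by -1.
A: 51 = 51; Z: 24 − 1 = 23.
Z = 23 is vanadium, so the daughter is ⁵¹₂₃V.

V-51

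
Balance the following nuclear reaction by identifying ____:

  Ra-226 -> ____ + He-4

Conserve mass number: 226 = A + 4, so A = 222.
Conserve atomic number: 88 = Z + 2, so Z = 86.
Z = 86 is radon, so the species is Rn-222.

Rn-222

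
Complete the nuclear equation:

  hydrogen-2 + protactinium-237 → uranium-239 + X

Conserve mass number: 2 + 237 = 239 + A, so A = 0.
Conserve atomic number: 1 + 91 = 92 + Z, so Z = 0.
A = 0 and Z = 0 is γ — a gamma ray.

gamma ray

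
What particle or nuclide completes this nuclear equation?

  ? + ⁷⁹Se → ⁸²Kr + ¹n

alpha particle

Conserve mass number: A + 79 = 82 + 1, so A = 4.
Conserve atomic number: Z + 34 = 36 + 0, so Z = 2.
A = 4 and Z = 2 is ⁴He — an alpha particle.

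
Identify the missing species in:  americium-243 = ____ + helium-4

Conserve mass number: 243 = A + 4, so A = 239.
Conserve atomic number: 95 = Z + 2, so Z = 93.
Z = 93 is neptunium, so the species is neptunium-239.

Np-239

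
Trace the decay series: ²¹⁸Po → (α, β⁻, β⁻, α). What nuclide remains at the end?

Start: (A, Z) = (218, 84).
After α: (214, 82).
After β⁻: (214, 83).
After β⁻: (214, 84).
After α: (210, 82).
Z = 82 is lead.

Pb-210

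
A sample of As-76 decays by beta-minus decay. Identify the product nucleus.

Se-76

Beta-minus decay: mass number changes by +0, atomic number by +1.
A: 76 = 76; Z: 33 + 1 = 34.
Z = 34 is selenium, so the daughter is Se-76.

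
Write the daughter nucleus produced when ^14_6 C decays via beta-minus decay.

Beta-minus decay: mass number changes by +0, atomic number by +1.
A: 14 = 14; Z: 6 + 1 = 7.
Z = 7 is nitrogen, so the daughter is ^14_7 N.

N-14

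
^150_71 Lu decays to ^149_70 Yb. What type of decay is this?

proton emission

ΔA = 149 − 150 = -1; ΔZ = 70 − 71 = -1.
A drops by 1 and Z drops by 1 — a proton was emitted.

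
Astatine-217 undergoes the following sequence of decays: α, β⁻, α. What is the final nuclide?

Pb-209

Start: (A, Z) = (217, 85).
After α: (213, 83).
After β⁻: (213, 84).
After α: (209, 82).
Z = 82 is lead.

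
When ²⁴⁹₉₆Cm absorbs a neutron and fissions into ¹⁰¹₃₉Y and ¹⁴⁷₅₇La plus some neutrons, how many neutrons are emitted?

2

Conserve mass number: 250 = 101 + 147 + k, so k = 250 − 248 = 2.
Check atomic number: 96 = 39 + 57 + 0 = 96. ✓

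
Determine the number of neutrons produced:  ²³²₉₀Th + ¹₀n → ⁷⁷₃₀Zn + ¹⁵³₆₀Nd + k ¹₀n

3

Conserve mass number: 233 = 77 + 153 + k, so k = 233 − 230 = 3.
Check atomic number: 90 = 30 + 60 + 0 = 90. ✓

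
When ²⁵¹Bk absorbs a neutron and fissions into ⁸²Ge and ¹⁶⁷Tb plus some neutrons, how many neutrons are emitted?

3

Conserve mass number: 252 = 82 + 167 + k, so k = 252 − 249 = 3.
Check atomic number: 97 = 32 + 65 + 0 = 97. ✓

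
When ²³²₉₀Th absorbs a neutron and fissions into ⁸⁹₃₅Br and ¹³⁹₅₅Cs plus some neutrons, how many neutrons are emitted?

Conserve mass number: 233 = 89 + 139 + k, so k = 233 − 228 = 5.
Check atomic number: 90 = 35 + 55 + 0 = 90. ✓

5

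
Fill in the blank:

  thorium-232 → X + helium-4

Conserve mass number: 232 = A + 4, so A = 228.
Conserve atomic number: 90 = Z + 2, so Z = 88.
Z = 88 is radium, so the species is radium-228.

Ra-228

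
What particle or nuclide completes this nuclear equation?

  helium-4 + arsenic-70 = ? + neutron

Br-73

Conserve mass number: 4 + 70 = A + 1, so A = 73.
Conserve atomic number: 2 + 33 = Z + 0, so Z = 35.
Z = 35 is bromine, so the species is bromine-73.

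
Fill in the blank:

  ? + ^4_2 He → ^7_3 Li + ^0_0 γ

triton

Conserve mass number: A + 4 = 7 + 0, so A = 3.
Conserve atomic number: Z + 2 = 3 + 0, so Z = 1.
A = 3 and Z = 1 is ^3_1 H — a triton.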